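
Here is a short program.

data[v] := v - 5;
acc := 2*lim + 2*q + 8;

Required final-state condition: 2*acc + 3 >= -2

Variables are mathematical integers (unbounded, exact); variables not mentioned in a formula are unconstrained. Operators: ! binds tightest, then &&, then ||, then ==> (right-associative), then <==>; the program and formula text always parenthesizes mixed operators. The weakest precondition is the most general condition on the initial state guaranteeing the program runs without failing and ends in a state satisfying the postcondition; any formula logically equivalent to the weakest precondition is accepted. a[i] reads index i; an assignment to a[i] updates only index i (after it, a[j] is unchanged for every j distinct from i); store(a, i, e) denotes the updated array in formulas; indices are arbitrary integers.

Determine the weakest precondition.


Working backward. After the program, the postcondition 2*acc + 3 >= -2 must hold; in canonical form it is 2*acc >= -5.
Before acc := 2*lim + 2*q + 8: 4*lim + 4*q >= -21
Before data[v] := v - 5: 4*lim + 4*q >= -21
Answer: WP = 4*lim + 4*q >= -21


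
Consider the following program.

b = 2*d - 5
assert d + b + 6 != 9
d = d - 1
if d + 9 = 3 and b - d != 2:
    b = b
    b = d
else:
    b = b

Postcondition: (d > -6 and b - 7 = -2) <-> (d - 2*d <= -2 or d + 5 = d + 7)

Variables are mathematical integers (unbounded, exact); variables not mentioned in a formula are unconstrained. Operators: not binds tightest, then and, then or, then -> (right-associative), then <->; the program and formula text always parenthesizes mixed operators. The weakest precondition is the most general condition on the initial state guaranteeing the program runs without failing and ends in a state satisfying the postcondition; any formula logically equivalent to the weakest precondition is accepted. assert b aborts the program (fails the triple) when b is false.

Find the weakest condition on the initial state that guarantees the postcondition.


Working backward. After the program, the postcondition (d > -6 and b - 7 = -2) <-> (d - 2*d <= -2 or d + 5 = d + 7) must hold; in canonical form it is (d > -6 and b = 5) <-> d >= 2.
Then branch requires (d > -6 and d = 5) <-> d >= 2; else branch requires (d > -6 and b = 5) <-> d >= 2.
Before the if: ((d = -6 and b != d + 2) -> ((d > -6 and d = 5) <-> d >= 2)) and ((not (d = -6 and b != d + 2)) -> ((d > -6 and b = 5) <-> d >= 2))
Before d := d - 1: ((d = -5 and b != d + 1) -> ((d > -5 and d = 6) <-> d >= 3)) and ((not (d = -5 and b != d + 1)) -> ((d > -5 and b = 5) <-> d >= 3))
Before assert d + b + 6 != 9: b + d != 3 and ((d = -5 and b != d + 1) -> ((d > -5 and d = 6) <-> d >= 3)) and ((not (d = -5 and b != d + 1)) -> ((d > -5 and b = 5) <-> d >= 3))
Before b := 2*d - 5: 3*d != 8 and ((d = -5 and d != 6) -> ((d > -5 and d = 6) <-> d >= 3)) and ((not (d = -5 and d != 6)) -> ((d > -5 and 2*d = 10) <-> d >= 3))
Answer: WP = 3*d != 8 and ((d = -5 and d != 6) -> ((d > -5 and d = 6) <-> d >= 3)) and ((not (d = -5 and d != 6)) -> ((d > -5 and 2*d = 10) <-> d >= 3))


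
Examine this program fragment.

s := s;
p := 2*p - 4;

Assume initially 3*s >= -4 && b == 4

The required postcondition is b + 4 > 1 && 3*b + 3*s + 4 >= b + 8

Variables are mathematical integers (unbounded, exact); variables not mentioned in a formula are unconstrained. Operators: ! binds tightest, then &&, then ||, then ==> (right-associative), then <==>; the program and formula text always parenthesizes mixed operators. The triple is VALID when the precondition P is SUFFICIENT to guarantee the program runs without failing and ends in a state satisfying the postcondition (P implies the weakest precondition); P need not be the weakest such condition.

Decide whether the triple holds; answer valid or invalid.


Working backward. After the program, the postcondition b + 4 > 1 && 3*b + 3*s + 4 >= b + 8 must hold; in canonical form it is b > -3 && 2*b + 3*s >= 4.
Before p := 2*p - 4: b > -3 && 2*b + 3*s >= 4
Before s := s: b > -3 && 2*b + 3*s >= 4
The weakest precondition is b > -3 && 2*b + 3*s >= 4.
Check whether 3*s >= -4 && b == 4 implies it.
Every state satisfying the precondition satisfies the weakest precondition: the implication holds.
Answer: valid


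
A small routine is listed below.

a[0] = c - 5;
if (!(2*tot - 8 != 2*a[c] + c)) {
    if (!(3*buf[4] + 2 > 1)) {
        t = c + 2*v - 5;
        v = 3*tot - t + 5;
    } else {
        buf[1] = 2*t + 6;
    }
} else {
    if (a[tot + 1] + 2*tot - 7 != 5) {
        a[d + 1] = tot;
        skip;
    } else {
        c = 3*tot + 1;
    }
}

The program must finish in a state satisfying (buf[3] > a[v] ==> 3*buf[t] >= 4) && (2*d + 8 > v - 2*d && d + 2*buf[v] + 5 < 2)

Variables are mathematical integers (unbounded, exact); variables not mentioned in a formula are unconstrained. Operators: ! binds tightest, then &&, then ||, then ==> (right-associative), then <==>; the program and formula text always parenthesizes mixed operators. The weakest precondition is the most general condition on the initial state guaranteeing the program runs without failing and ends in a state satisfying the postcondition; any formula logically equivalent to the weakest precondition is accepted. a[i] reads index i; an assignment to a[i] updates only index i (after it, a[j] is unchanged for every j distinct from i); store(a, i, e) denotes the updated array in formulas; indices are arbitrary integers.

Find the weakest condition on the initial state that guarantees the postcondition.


Working backward. After the program, the postcondition (buf[3] > a[v] ==> 3*buf[t] >= 4) && (2*d + 8 > v - 2*d && d + 2*buf[v] + 5 < 2) must hold; in canonical form it is (buf[3] > a[v] ==> 3*buf[t] >= 4) && 4*d > v - 8 && 2*buf[v] + d < -3.
Then branch requires ((!(3*buf[4] > -1)) ==> ((buf[3] > a[-c + 3*tot - 2*v + 10] ==> 3*buf[c + 2*v - 5] >= 4) && c + 4*d + 2*v > 3*tot + 2 && 2*buf[-c + 3*tot - 2*v + 10] + d < -3)) && (3*buf[4] > -1 ==> ((buf[3] > a[v] ==> 3*store(buf, 1, 2*t + 6)[t] >= 4) && 4*d > v - 8 && 2*store(buf, 1, 2*t + 6)[v] + d < -3)); else branch requires (a[tot + 1] + 2*tot != 12 ==> ((buf[3] > store(a, d + 1, tot)[v] ==> 3*buf[t] >= 4) && 4*d > v - 8 && 2*buf[v] + d < -3)) && ((!(a[tot + 1] + 2*tot != 12)) ==> ((buf[3] > a[v] ==> 3*buf[t] >= 4) && 4*d > v - 8 && 2*buf[v] + d < -3)).
Before the if: ((!(2*tot != 2*a[c] + c + 8)) ==> (((!(3*buf[4] > -1)) ==> ((buf[3] > a[-c + 3*tot - 2*v + 10] ==> 3*buf[c + 2*v - 5] >= 4) && c + 4*d + 2*v > 3*tot + 2 && 2*buf[-c + 3*tot - 2*v + 10] + d < -3)) && (3*buf[4] > -1 ==> ((buf[3] > a[v] ==> 3*store(buf, 1, 2*t + 6)[t] >= 4) && 4*d > v - 8 && 2*store(buf, 1, 2*t + 6)[v] + d < -3)))) && (2*tot != 2*a[c] + c + 8 ==> ((a[tot + 1] + 2*tot != 12 ==> ((buf[3] > store(a, d + 1, tot)[v] ==> 3*buf[t] >= 4) && 4*d > v - 8 && 2*buf[v] + d < -3)) && ((!(a[tot + 1] + 2*tot != 12)) ==> ((buf[3] > a[v] ==> 3*buf[t] >= 4) && 4*d > v - 8 && 2*buf[v] + d < -3))))
Before a[0] := c - 5: ((!(2*tot != 2*store(a, 0, c - 5)[c] + c + 8)) ==> (((!(3*buf[4] > -1)) ==> ((buf[3] > store(a, 0, c - 5)[-c + 3*tot - 2*v + 10] ==> 3*buf[c + 2*v - 5] >= 4) && c + 4*d + 2*v > 3*tot + 2 && 2*buf[-c + 3*tot - 2*v + 10] + d < -3)) && (3*buf[4] > -1 ==> ((buf[3] > store(a, 0, c - 5)[v] ==> 3*store(buf, 1, 2*t + 6)[t] >= 4) && 4*d > v - 8 && 2*store(buf, 1, 2*t + 6)[v] + d < -3)))) && (2*tot != 2*store(a, 0, c - 5)[c] + c + 8 ==> ((store(a, 0, c - 5)[tot + 1] + 2*tot != 12 ==> ((buf[3] > store(store(a, 0, c - 5), d + 1, tot)[v] ==> 3*buf[t] >= 4) && 4*d > v - 8 && 2*buf[v] + d < -3)) && ((!(store(a, 0, c - 5)[tot + 1] + 2*tot != 12)) ==> ((buf[3] > store(a, 0, c - 5)[v] ==> 3*buf[t] >= 4) && 4*d > v - 8 && 2*buf[v] + d < -3))))
Answer: WP = ((!(2*tot != 2*store(a, 0, c - 5)[c] + c + 8)) ==> (((!(3*buf[4] > -1)) ==> ((buf[3] > store(a, 0, c - 5)[-c + 3*tot - 2*v + 10] ==> 3*buf[c + 2*v - 5] >= 4) && c + 4*d + 2*v > 3*tot + 2 && 2*buf[-c + 3*tot - 2*v + 10] + d < -3)) && (3*buf[4] > -1 ==> ((buf[3] > store(a, 0, c - 5)[v] ==> 3*store(buf, 1, 2*t + 6)[t] >= 4) && 4*d > v - 8 && 2*store(buf, 1, 2*t + 6)[v] + d < -3)))) && (2*tot != 2*store(a, 0, c - 5)[c] + c + 8 ==> ((store(a, 0, c - 5)[tot + 1] + 2*tot != 12 ==> ((buf[3] > store(store(a, 0, c - 5), d + 1, tot)[v] ==> 3*buf[t] >= 4) && 4*d > v - 8 && 2*buf[v] + d < -3)) && ((!(store(a, 0, c - 5)[tot + 1] + 2*tot != 12)) ==> ((buf[3] > store(a, 0, c - 5)[v] ==> 3*buf[t] >= 4) && 4*d > v - 8 && 2*buf[v] + d < -3))))


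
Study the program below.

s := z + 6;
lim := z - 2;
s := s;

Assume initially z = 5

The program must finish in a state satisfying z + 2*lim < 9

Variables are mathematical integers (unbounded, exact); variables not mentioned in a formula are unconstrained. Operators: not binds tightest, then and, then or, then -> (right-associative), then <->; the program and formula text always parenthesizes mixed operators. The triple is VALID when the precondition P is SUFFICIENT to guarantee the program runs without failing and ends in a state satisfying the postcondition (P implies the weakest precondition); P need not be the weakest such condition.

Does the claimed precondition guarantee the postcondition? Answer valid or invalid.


Working backward. After the program, the postcondition z + 2*lim < 9 must hold; in canonical form it is 2*lim + z < 9.
Before s := s: 2*lim + z < 9
Before lim := z - 2: 3*z < 13
Before s := z + 6: 3*z < 13
The weakest precondition is 3*z < 13.
Check whether z = 5 implies it.
Countermodel: at the initial state z = 5, the precondition holds but the weakest precondition fails.
Answer: invalid


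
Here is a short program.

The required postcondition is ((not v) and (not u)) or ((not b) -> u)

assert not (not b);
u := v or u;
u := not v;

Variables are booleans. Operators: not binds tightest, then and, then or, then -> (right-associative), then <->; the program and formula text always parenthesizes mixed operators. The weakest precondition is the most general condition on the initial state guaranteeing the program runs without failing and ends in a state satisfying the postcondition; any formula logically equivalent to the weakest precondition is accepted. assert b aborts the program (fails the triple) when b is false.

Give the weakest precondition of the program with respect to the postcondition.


Working backward. After the program, ((not v) and (not u)) or ((not b) -> u) must hold.
Before u := not v: (not b) -> (not v)
Before u := v or u: (not b) -> (not v)
Before assert not (not b): b and ((not b) -> (not v))
Answer: WP = b and ((not b) -> (not v))


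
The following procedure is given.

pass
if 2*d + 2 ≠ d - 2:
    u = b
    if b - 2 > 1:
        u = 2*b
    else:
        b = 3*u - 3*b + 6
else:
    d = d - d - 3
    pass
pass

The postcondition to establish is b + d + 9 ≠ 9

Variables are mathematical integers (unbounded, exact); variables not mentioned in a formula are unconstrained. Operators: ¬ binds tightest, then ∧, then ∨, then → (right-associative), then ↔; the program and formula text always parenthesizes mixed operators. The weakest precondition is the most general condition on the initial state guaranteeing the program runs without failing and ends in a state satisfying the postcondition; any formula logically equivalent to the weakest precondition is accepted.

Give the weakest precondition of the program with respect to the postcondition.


Working backward. After the program, the postcondition b + d + 9 ≠ 9 must hold; in canonical form it is b + d ≠ 0.
Before skip: b + d ≠ 0
Then branch requires (b > 3 → b + d ≠ 0) ∧ ((¬(b > 3)) → d ≠ -6); else branch requires b ≠ 3.
Before the if: (d ≠ -4 → ((b > 3 → b + d ≠ 0) ∧ ((¬(b > 3)) → d ≠ -6))) ∧ ((¬(d ≠ -4)) → b ≠ 3)
Before skip: (d ≠ -4 → ((b > 3 → b + d ≠ 0) ∧ ((¬(b > 3)) → d ≠ -6))) ∧ ((¬(d ≠ -4)) → b ≠ 3)
Answer: WP = (d ≠ -4 → ((b > 3 → b + d ≠ 0) ∧ ((¬(b > 3)) → d ≠ -6))) ∧ ((¬(d ≠ -4)) → b ≠ 3)


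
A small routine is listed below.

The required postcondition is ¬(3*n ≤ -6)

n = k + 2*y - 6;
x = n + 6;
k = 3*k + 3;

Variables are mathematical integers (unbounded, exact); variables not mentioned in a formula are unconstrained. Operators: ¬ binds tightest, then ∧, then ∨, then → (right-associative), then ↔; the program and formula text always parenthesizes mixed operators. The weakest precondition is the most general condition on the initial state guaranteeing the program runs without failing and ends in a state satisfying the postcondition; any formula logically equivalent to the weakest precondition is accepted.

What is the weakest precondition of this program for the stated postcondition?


Working backward. After the program, ¬(3*n ≤ -6) must hold.
Before k := 3*k + 3: ¬(3*n ≤ -6)
Before x := n + 6: ¬(3*n ≤ -6)
Before n := k + 2*y - 6: ¬(3*k + 6*y ≤ 12)
Answer: WP = ¬(3*k + 6*y ≤ 12)


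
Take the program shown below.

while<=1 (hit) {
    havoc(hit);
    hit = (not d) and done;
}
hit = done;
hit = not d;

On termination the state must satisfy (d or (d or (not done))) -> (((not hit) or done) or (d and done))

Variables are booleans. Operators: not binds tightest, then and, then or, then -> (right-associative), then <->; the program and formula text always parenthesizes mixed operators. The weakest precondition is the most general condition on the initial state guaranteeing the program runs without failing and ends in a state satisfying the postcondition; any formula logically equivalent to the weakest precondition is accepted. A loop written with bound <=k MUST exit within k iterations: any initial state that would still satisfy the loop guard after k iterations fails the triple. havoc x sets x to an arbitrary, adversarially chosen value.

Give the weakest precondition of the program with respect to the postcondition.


Working backward. After the program, the postcondition (d or (d or (not done))) -> (((not hit) or done) or (d and done)) must hold; in canonical form it is (d or (not done)) -> ((not hit) or done or (d and done)).
Before hit := not d: (d or (not done)) -> (d or done or (d and done))
Before hit := done: (d or (not done)) -> (d or done or (d and done))
Before the loop (bound <=1), unroll the exhaustion recursion (WP_0 = exit-now case; WP_j = one more guarded iteration, up to j = 1):
  WP_0: (not hit) and ((d or (not done)) -> (d or done or (d and done)))
  WP_1: (hit -> ((not ((not d) and done)) and ((d or (not done)) -> (d or done or (d and done))))) and ((not hit) -> ((d or (not done)) -> (d or done or (d and done))))
So before the loop: (hit -> ((not ((not d) and done)) and ((d or (not done)) -> (d or done or (d and done))))) and ((not hit) -> ((d or (not done)) -> (d or done or (d and done))))
Answer: WP = (hit -> ((not ((not d) and done)) and ((d or (not done)) -> (d or done or (d and done))))) and ((not hit) -> ((d or (not done)) -> (d or done or (d and done))))


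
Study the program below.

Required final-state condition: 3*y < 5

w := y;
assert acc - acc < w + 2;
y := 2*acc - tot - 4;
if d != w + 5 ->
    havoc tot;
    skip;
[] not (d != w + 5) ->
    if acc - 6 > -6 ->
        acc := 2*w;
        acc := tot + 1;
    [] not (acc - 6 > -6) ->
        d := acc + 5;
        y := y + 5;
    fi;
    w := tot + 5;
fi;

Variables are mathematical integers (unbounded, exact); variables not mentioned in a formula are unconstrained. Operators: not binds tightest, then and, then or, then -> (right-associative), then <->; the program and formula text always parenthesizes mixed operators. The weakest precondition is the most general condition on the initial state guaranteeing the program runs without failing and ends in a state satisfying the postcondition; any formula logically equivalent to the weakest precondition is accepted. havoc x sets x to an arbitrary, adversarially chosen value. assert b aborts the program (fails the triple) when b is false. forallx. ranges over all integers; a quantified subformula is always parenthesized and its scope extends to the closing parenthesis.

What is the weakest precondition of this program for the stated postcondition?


Working backward. After the program, 3*y < 5 must hold.
Then branch requires 3*y < 5; else branch requires (acc > 0 -> 3*y < 5) and ((not (acc > 0)) -> 3*y < -10).
Before the if: (d != w + 5 -> 3*y < 5) and ((not (d != w + 5)) -> ((acc > 0 -> 3*y < 5) and ((not (acc > 0)) -> 3*y < -10)))
Before y := 2*acc - tot - 4: (d != w + 5 -> 6*acc < 3*tot + 17) and ((not (d != w + 5)) -> ((acc > 0 -> 6*acc < 3*tot + 17) and ((not (acc > 0)) -> 6*acc < 3*tot + 2)))
Before assert acc - acc < w + 2: w > -2 and (d != w + 5 -> 6*acc < 3*tot + 17) and ((not (d != w + 5)) -> ((acc > 0 -> 6*acc < 3*tot + 17) and ((not (acc > 0)) -> 6*acc < 3*tot + 2)))
Before w := y: y > -2 and (d != y + 5 -> 6*acc < 3*tot + 17) and ((not (d != y + 5)) -> ((acc > 0 -> 6*acc < 3*tot + 17) and ((not (acc > 0)) -> 6*acc < 3*tot + 2)))
Answer: WP = y > -2 and (d != y + 5 -> 6*acc < 3*tot + 17) and ((not (d != y + 5)) -> ((acc > 0 -> 6*acc < 3*tot + 17) and ((not (acc > 0)) -> 6*acc < 3*tot + 2)))


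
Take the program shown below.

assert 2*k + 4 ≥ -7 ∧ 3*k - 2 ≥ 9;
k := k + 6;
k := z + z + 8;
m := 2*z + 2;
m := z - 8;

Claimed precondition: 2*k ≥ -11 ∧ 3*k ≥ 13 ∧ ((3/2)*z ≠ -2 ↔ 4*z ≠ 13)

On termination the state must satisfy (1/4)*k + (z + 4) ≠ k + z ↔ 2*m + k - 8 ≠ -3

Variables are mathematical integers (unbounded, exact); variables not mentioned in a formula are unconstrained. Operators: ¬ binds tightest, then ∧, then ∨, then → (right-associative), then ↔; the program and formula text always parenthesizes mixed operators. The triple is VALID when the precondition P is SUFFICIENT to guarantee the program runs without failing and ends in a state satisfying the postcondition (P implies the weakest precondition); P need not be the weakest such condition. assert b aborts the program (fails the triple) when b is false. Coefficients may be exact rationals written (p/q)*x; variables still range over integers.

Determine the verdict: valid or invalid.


Working backward. After the program, the postcondition (1/4)*k + (z + 4) ≠ k + z ↔ 2*m + k - 8 ≠ -3 must hold; in canonical form it is (3/4)*k ≠ 4 ↔ k + 2*m ≠ 5.
Before m := z - 8: (3/4)*k ≠ 4 ↔ k + 2*z ≠ 21
Before m := 2*z + 2: (3/4)*k ≠ 4 ↔ k + 2*z ≠ 21
Before k := z + z + 8: (3/2)*z ≠ -2 ↔ 4*z ≠ 13
Before k := k + 6: (3/2)*z ≠ -2 ↔ 4*z ≠ 13
Before assert 2*k + 4 ≥ -7 ∧ 3*k - 2 ≥ 9: 2*k ≥ -11 ∧ 3*k ≥ 11 ∧ ((3/2)*z ≠ -2 ↔ 4*z ≠ 13)
The weakest precondition is 2*k ≥ -11 ∧ 3*k ≥ 11 ∧ ((3/2)*z ≠ -2 ↔ 4*z ≠ 13).
Check whether 2*k ≥ -11 ∧ 3*k ≥ 13 ∧ ((3/2)*z ≠ -2 ↔ 4*z ≠ 13) implies it.
Every state satisfying the precondition satisfies the weakest precondition: the implication holds.
Answer: valid


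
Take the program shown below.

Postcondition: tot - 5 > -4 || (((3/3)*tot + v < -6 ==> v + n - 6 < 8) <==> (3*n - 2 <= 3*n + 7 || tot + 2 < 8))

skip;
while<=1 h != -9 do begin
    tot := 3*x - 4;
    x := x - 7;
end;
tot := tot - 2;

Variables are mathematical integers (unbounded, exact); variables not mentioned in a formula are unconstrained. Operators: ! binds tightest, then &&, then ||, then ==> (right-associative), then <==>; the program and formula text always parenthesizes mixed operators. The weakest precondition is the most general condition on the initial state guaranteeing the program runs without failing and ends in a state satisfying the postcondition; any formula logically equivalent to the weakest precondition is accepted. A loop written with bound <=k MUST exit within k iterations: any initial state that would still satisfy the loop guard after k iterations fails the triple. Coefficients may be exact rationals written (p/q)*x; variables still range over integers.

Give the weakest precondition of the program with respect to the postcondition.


Working backward. After the program, the postcondition tot - 5 > -4 || (((3/3)*tot + v < -6 ==> v + n - 6 < 8) <==> (3*n - 2 <= 3*n + 7 || tot + 2 < 8)) must hold; in canonical form it is tot > 1 || (tot + v < -6 ==> n + v < 14).
Before tot := tot - 2: tot > 3 || (tot + v < -4 ==> n + v < 14)
Before the loop (bound <=1), unroll the exhaustion recursion (WP_0 = exit-now case; WP_j = one more guarded iteration, up to j = 1):
  WP_0: (!(h != -9)) && (tot > 3 || (tot + v < -4 ==> n + v < 14))
  WP_1: (h != -9 ==> ((!(h != -9)) && (3*x > 7 || (v + 3*x < 0 ==> n + v < 14)))) && ((!(h != -9)) ==> (tot > 3 || (tot + v < -4 ==> n + v < 14)))
So before the loop: (h != -9 ==> ((!(h != -9)) && (3*x > 7 || (v + 3*x < 0 ==> n + v < 14)))) && ((!(h != -9)) ==> (tot > 3 || (tot + v < -4 ==> n + v < 14)))
Before skip: (h != -9 ==> ((!(h != -9)) && (3*x > 7 || (v + 3*x < 0 ==> n + v < 14)))) && ((!(h != -9)) ==> (tot > 3 || (tot + v < -4 ==> n + v < 14)))
Answer: WP = (h != -9 ==> ((!(h != -9)) && (3*x > 7 || (v + 3*x < 0 ==> n + v < 14)))) && ((!(h != -9)) ==> (tot > 3 || (tot + v < -4 ==> n + v < 14)))


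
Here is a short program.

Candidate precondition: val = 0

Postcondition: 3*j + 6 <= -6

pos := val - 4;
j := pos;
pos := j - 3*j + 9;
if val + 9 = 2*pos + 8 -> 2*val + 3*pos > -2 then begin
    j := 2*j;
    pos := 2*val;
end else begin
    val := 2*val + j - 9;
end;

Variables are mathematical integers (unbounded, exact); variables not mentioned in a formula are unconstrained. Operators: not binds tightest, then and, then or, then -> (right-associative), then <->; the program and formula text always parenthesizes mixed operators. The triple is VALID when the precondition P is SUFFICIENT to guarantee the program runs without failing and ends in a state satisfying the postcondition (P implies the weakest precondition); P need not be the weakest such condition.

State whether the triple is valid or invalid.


Working backward. After the program, the postcondition 3*j + 6 <= -6 must hold; in canonical form it is 3*j <= -12.
Then branch requires 6*j <= -12; else branch requires 3*j <= -12.
Before the if: ((val = 2*pos - 1 -> 3*pos + 2*val > -2) -> 6*j <= -12) and ((not (val = 2*pos - 1 -> 3*pos + 2*val > -2)) -> 3*j <= -12)
Before pos := j - 3*j + 9: ((4*j + val = 17 -> 2*val > 6*j - 29) -> 6*j <= -12) and ((not (4*j + val = 17 -> 2*val > 6*j - 29)) -> 3*j <= -12)
Before j := pos: ((4*pos + val = 17 -> 2*val > 6*pos - 29) -> 6*pos <= -12) and ((not (4*pos + val = 17 -> 2*val > 6*pos - 29)) -> 3*pos <= -12)
Before pos := val - 4: ((5*val = 33 -> 4*val < 53) -> 6*val <= 12) and ((not (5*val = 33 -> 4*val < 53)) -> 3*val <= 0)
The weakest precondition is ((5*val = 33 -> 4*val < 53) -> 6*val <= 12) and ((not (5*val = 33 -> 4*val < 53)) -> 3*val <= 0).
Check whether val = 0 implies it.
Every state satisfying the precondition satisfies the weakest precondition: the implication holds.
Answer: valid


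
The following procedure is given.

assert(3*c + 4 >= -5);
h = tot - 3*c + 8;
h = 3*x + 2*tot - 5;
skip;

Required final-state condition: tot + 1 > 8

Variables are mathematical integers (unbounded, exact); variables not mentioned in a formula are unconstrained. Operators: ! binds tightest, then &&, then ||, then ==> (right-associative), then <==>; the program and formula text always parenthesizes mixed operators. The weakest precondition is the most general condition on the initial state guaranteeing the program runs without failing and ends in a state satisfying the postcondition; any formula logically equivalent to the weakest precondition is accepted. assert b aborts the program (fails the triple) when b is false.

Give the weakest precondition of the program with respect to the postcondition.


Working backward. After the program, the postcondition tot + 1 > 8 must hold; in canonical form it is tot > 7.
Before skip: tot > 7
Before h := 3*x + 2*tot - 5: tot > 7
Before h := tot - 3*c + 8: tot > 7
Before assert 3*c + 4 >= -5: 3*c >= -9 && tot > 7
Answer: WP = 3*c >= -9 && tot > 7


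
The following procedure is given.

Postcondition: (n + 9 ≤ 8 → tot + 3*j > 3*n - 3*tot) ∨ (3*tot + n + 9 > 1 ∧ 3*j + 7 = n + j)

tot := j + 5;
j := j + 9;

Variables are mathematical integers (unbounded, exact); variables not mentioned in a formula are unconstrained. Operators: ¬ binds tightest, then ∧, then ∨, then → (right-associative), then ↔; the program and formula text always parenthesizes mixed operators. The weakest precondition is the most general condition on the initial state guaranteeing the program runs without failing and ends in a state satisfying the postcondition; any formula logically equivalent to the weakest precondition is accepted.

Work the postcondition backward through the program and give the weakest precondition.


Working backward. After the program, the postcondition (n + 9 ≤ 8 → tot + 3*j > 3*n - 3*tot) ∨ (3*tot + n + 9 > 1 ∧ 3*j + 7 = n + j) must hold; in canonical form it is (n ≤ -1 → 3*j + 4*tot > 3*n) ∨ (n + 3*tot > -8 ∧ 2*j = n - 7).
Before j := j + 9: (n ≤ -1 → 3*j + 4*tot > 3*n - 27) ∨ (n + 3*tot > -8 ∧ 2*j = n - 25)
Before tot := j + 5: (n ≤ -1 → 7*j > 3*n - 47) ∨ (3*j + n > -23 ∧ 2*j = n - 25)
Answer: WP = (n ≤ -1 → 7*j > 3*n - 47) ∨ (3*j + n > -23 ∧ 2*j = n - 25)


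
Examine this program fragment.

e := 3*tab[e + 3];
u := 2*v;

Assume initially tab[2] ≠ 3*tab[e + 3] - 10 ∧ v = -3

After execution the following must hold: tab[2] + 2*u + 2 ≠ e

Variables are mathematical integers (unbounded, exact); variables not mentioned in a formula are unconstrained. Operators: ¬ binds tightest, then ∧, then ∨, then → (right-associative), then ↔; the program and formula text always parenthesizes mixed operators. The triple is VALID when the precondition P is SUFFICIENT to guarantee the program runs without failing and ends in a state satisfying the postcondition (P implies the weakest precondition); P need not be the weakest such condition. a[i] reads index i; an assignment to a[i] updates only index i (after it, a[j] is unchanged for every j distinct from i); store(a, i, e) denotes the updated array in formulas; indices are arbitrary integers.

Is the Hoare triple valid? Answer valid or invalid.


Working backward. After the program, the postcondition tab[2] + 2*u + 2 ≠ e must hold; in canonical form it is tab[2] + 2*u ≠ e - 2.
Before u := 2*v: tab[2] + 4*v ≠ e - 2
Before e := 3*tab[e + 3]: tab[2] + 4*v ≠ 3*tab[e + 3] - 2
The weakest precondition is tab[2] + 4*v ≠ 3*tab[e + 3] - 2.
Check whether tab[2] ≠ 3*tab[e + 3] - 10 ∧ v = -3 implies it.
Countermodel: at the initial state e = 0, tab = {[2] = 10, [3] = 0, elsewhere 0}, v = -3, the precondition holds but the weakest precondition fails.
Answer: invalid


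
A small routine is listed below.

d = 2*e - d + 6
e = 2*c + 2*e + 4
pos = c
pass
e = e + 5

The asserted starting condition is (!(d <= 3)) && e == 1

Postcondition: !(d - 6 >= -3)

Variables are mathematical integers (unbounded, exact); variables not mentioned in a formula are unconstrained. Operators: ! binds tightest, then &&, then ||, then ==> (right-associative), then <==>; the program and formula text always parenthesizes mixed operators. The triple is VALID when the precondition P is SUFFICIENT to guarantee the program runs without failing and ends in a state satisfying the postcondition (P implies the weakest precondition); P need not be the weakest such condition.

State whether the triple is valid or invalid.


Working backward. After the program, the postcondition !(d - 6 >= -3) must hold; in canonical form it is !(d >= 3).
Before e := e + 5: !(d >= 3)
Before skip: !(d >= 3)
Before pos := c: !(d >= 3)
Before e := 2*c + 2*e + 4: !(d >= 3)
Before d := 2*e - d + 6: !(2*e >= d - 3)
The weakest precondition is !(2*e >= d - 3).
Check whether (!(d <= 3)) && e == 1 implies it.
Countermodel: at the initial state d = 4, e = 1, the precondition holds but the weakest precondition fails.
Answer: invalid


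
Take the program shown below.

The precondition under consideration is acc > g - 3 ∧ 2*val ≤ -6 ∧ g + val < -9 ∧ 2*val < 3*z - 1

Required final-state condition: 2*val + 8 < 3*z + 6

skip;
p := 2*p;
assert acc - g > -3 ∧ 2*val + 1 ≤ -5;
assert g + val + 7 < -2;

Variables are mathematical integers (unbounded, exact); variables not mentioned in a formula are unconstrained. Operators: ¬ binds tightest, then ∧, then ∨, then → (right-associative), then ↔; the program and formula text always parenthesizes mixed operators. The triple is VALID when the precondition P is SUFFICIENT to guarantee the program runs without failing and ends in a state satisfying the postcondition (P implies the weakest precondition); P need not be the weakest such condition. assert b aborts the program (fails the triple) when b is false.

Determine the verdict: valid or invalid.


Working backward. After the program, the postcondition 2*val + 8 < 3*z + 6 must hold; in canonical form it is 2*val < 3*z - 2.
Before assert g + val + 7 < -2: g + val < -9 ∧ 2*val < 3*z - 2
Before assert acc - g > -3 ∧ 2*val + 1 ≤ -5: acc > g - 3 ∧ 2*val ≤ -6 ∧ g + val < -9 ∧ 2*val < 3*z - 2
Before p := 2*p: acc > g - 3 ∧ 2*val ≤ -6 ∧ g + val < -9 ∧ 2*val < 3*z - 2
Before skip: acc > g - 3 ∧ 2*val ≤ -6 ∧ g + val < -9 ∧ 2*val < 3*z - 2
The weakest precondition is acc > g - 3 ∧ 2*val ≤ -6 ∧ g + val < -9 ∧ 2*val < 3*z - 2.
Check whether acc > g - 3 ∧ 2*val ≤ -6 ∧ g + val < -9 ∧ 2*val < 3*z - 1 implies it.
Countermodel: at the initial state acc = -8, g = -6, val = -4, z = -2, the precondition holds but the weakest precondition fails.
Answer: invalid


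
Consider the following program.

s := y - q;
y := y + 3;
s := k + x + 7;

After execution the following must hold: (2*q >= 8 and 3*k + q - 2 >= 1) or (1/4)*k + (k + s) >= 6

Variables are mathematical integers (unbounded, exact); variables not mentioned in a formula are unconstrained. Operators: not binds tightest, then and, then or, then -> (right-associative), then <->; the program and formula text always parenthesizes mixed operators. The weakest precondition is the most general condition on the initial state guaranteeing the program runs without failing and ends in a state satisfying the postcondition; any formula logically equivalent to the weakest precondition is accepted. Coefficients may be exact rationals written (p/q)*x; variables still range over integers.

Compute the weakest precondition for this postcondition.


Working backward. After the program, the postcondition (2*q >= 8 and 3*k + q - 2 >= 1) or (1/4)*k + (k + s) >= 6 must hold; in canonical form it is (2*q >= 8 and 3*k + q >= 3) or (5/4)*k + s >= 6.
Before s := k + x + 7: (2*q >= 8 and 3*k + q >= 3) or (9/4)*k + x >= -1
Before y := y + 3: (2*q >= 8 and 3*k + q >= 3) or (9/4)*k + x >= -1
Before s := y - q: (2*q >= 8 and 3*k + q >= 3) or (9/4)*k + x >= -1
Answer: WP = (2*q >= 8 and 3*k + q >= 3) or (9/4)*k + x >= -1


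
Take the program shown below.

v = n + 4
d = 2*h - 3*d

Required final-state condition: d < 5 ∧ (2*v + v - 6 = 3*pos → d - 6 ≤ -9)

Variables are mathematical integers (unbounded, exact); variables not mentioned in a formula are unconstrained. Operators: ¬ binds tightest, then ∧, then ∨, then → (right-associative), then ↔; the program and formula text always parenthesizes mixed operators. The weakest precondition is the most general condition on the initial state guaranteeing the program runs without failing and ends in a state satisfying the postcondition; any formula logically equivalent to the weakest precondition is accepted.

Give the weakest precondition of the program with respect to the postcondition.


Working backward. After the program, the postcondition d < 5 ∧ (2*v + v - 6 = 3*pos → d - 6 ≤ -9) must hold; in canonical form it is d < 5 ∧ (3*v = 3*pos + 6 → d ≤ -3).
Before d := 2*h - 3*d: 2*h < 3*d + 5 ∧ (3*v = 3*pos + 6 → 2*h ≤ 3*d - 3)
Before v := n + 4: 2*h < 3*d + 5 ∧ (3*n = 3*pos - 6 → 2*h ≤ 3*d - 3)
Answer: WP = 2*h < 3*d + 5 ∧ (3*n = 3*pos - 6 → 2*h ≤ 3*d - 3)


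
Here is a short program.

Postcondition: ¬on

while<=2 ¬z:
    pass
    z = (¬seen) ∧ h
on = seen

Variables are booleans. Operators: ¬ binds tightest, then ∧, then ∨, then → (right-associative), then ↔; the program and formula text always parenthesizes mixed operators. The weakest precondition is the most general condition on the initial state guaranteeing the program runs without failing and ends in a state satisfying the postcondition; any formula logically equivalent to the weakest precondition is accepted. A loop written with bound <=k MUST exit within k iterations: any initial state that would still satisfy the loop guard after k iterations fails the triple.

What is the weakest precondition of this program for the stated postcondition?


Working backward. After the program, ¬on must hold.
Before on := seen: ¬seen
Before the loop (bound <=2), unroll the exhaustion recursion (WP_0 = exit-now case; WP_j = one more guarded iteration, up to j = 2):
  WP_0: z ∧ (¬seen)
  WP_1: ((¬z) → ((¬seen) ∧ h)) ∧ (z → (¬seen))
  WP_2: ((¬z) → (((¬((¬seen) ∧ h)) → ((¬seen) ∧ h)) ∧ (((¬seen) ∧ h) → (¬seen)))) ∧ (z → (¬seen))
So before the loop: ((¬z) → (((¬((¬seen) ∧ h)) → ((¬seen) ∧ h)) ∧ (((¬seen) ∧ h) → (¬seen)))) ∧ (z → (¬seen))
Answer: WP = ((¬z) → (((¬((¬seen) ∧ h)) → ((¬seen) ∧ h)) ∧ (((¬seen) ∧ h) → (¬seen)))) ∧ (z → (¬seen))


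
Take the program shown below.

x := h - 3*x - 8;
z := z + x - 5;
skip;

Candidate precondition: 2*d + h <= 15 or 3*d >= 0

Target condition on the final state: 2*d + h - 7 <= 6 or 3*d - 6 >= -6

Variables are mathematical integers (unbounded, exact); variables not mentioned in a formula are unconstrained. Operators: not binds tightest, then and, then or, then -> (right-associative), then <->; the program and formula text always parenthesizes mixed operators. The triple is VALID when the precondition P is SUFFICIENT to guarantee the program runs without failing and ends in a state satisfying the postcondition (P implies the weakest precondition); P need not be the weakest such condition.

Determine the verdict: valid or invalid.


Working backward. After the program, the postcondition 2*d + h - 7 <= 6 or 3*d - 6 >= -6 must hold; in canonical form it is 2*d + h <= 13 or 3*d >= 0.
Before skip: 2*d + h <= 13 or 3*d >= 0
Before z := z + x - 5: 2*d + h <= 13 or 3*d >= 0
Before x := h - 3*x - 8: 2*d + h <= 13 or 3*d >= 0
The weakest precondition is 2*d + h <= 13 or 3*d >= 0.
Check whether 2*d + h <= 15 or 3*d >= 0 implies it.
Countermodel: at the initial state d = -1, h = 16, the precondition holds but the weakest precondition fails.
Answer: invalid


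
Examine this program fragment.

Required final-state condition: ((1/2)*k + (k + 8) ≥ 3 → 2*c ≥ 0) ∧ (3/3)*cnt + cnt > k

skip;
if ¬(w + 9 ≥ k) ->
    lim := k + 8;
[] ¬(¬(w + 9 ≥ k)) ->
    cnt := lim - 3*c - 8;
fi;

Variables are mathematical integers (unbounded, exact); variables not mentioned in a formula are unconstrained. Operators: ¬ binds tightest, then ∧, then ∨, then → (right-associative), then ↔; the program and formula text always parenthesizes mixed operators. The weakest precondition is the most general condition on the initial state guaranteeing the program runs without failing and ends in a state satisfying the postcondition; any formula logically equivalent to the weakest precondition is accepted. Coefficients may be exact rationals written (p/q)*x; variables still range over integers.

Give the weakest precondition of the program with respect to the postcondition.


Working backward. After the program, the postcondition ((1/2)*k + (k + 8) ≥ 3 → 2*c ≥ 0) ∧ (3/3)*cnt + cnt > k must hold; in canonical form it is ((3/2)*k ≥ -5 → 2*c ≥ 0) ∧ 2*cnt > k.
Then branch requires ((3/2)*k ≥ -5 → 2*c ≥ 0) ∧ 2*cnt > k; else branch requires ((3/2)*k ≥ -5 → 2*c ≥ 0) ∧ 2*lim > 6*c + k + 16.
Before the if: ((¬(w ≥ k - 9)) → (((3/2)*k ≥ -5 → 2*c ≥ 0) ∧ 2*cnt > k)) ∧ (w ≥ k - 9 → (((3/2)*k ≥ -5 → 2*c ≥ 0) ∧ 2*lim > 6*c + k + 16))
Before skip: ((¬(w ≥ k - 9)) → (((3/2)*k ≥ -5 → 2*c ≥ 0) ∧ 2*cnt > k)) ∧ (w ≥ k - 9 → (((3/2)*k ≥ -5 → 2*c ≥ 0) ∧ 2*lim > 6*c + k + 16))
Answer: WP = ((¬(w ≥ k - 9)) → (((3/2)*k ≥ -5 → 2*c ≥ 0) ∧ 2*cnt > k)) ∧ (w ≥ k - 9 → (((3/2)*k ≥ -5 → 2*c ≥ 0) ∧ 2*lim > 6*c + k + 16))


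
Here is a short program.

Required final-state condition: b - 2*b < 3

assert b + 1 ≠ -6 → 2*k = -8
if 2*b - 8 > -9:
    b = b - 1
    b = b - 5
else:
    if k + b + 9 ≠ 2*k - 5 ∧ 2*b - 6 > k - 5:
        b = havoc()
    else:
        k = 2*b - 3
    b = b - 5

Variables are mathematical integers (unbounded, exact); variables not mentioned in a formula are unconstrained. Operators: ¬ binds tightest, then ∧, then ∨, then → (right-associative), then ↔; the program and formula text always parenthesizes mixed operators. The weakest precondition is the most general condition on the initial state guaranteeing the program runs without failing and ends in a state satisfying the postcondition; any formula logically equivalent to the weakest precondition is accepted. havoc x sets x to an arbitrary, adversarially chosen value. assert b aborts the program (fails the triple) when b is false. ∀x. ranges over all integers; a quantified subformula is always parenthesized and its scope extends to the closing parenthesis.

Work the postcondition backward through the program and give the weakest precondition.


Working backward. After the program, the postcondition b - 2*b < 3 must hold; in canonical form it is b > -3.
Then branch requires b > 3; else branch requires ((b ≠ k - 14 ∧ 2*b > k + 1) → (∀b_1. b_1 > 2)) ∧ ((¬(b ≠ k - 14 ∧ 2*b > k + 1)) → b > 2).
Before the if: (2*b > -1 → b > 3) ∧ ((¬(2*b > -1)) → (((b ≠ k - 14 ∧ 2*b > k + 1) → (∀b_1. b_1 > 2)) ∧ ((¬(b ≠ k - 14 ∧ 2*b > k + 1)) → b > 2)))
Before assert b + 1 ≠ -6 → 2*k = -8: (b ≠ -7 → 2*k = -8) ∧ (2*b > -1 → b > 3) ∧ ((¬(2*b > -1)) → (((b ≠ k - 14 ∧ 2*b > k + 1) → (∀b_1. b_1 > 2)) ∧ ((¬(b ≠ k - 14 ∧ 2*b > k + 1)) → b > 2)))
Answer: WP = (b ≠ -7 → 2*k = -8) ∧ (2*b > -1 → b > 3) ∧ ((¬(2*b > -1)) → (((b ≠ k - 14 ∧ 2*b > k + 1) → (∀b_1. b_1 > 2)) ∧ ((¬(b ≠ k - 14 ∧ 2*b > k + 1)) → b > 2)))


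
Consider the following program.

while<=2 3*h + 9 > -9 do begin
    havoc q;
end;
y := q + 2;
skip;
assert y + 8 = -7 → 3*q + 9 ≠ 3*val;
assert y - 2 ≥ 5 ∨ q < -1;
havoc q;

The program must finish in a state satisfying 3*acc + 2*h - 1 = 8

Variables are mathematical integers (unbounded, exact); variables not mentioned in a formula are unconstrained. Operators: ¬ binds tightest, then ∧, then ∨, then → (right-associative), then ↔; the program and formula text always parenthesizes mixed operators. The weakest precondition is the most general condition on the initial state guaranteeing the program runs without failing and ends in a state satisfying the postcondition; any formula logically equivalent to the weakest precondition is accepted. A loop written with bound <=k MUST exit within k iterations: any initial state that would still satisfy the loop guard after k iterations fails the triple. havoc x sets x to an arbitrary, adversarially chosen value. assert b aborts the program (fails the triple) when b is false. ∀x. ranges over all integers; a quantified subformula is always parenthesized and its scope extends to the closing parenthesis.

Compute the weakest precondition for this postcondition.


Working backward. After the program, the postcondition 3*acc + 2*h - 1 = 8 must hold; in canonical form it is 3*acc + 2*h = 9.
Before havoc q: 3*acc + 2*h = 9
Before assert y - 2 ≥ 5 ∨ q < -1: (y ≥ 7 ∨ q < -1) ∧ 3*acc + 2*h = 9
Before assert y + 8 = -7 → 3*q + 9 ≠ 3*val: (y = -15 → 3*q ≠ 3*val - 9) ∧ (y ≥ 7 ∨ q < -1) ∧ 3*acc + 2*h = 9
Before skip: (y = -15 → 3*q ≠ 3*val - 9) ∧ (y ≥ 7 ∨ q < -1) ∧ 3*acc + 2*h = 9
Before y := q + 2: (q = -17 → 3*q ≠ 3*val - 9) ∧ (q ≥ 5 ∨ q < -1) ∧ 3*acc + 2*h = 9
Before the loop (bound <=2), unroll the exhaustion recursion (WP_0 = exit-now case; WP_j = one more guarded iteration, up to j = 2):
  WP_0: (¬(3*h > -18)) ∧ (q = -17 → 3*q ≠ 3*val - 9) ∧ (q ≥ 5 ∨ q < -1) ∧ 3*acc + 2*h = 9
  WP_1: (3*h > -18 → (∀q_1. ((¬(3*h > -18)) ∧ (q_1 = -17 → 3*q_1 ≠ 3*val - 9) ∧ (q_1 ≥ 5 ∨ q_1 < -1) ∧ 3*acc + 2*h = 9))) ∧ ((¬(3*h > -18)) → ((q = -17 → 3*q ≠ 3*val - 9) ∧ (q ≥ 5 ∨ q < -1) ∧ 3*acc + 2*h = 9))
  WP_2: (3*h > -18 → (∀q_2. ((3*h > -18 → (∀q_1. ((¬(3*h > -18)) ∧ (q_1 = -17 → 3*q_1 ≠ 3*val - 9) ∧ (q_1 ≥ 5 ∨ q_1 < -1) ∧ 3*acc + 2*h = 9))) ∧ ((¬(3*h > -18)) → ((q_2 = -17 → 3*q_2 ≠ 3*val - 9) ∧ (q_2 ≥ 5 ∨ q_2 < -1) ∧ 3*acc + 2*h = 9))))) ∧ ((¬(3*h > -18)) → ((q = -17 → 3*q ≠ 3*val - 9) ∧ (q ≥ 5 ∨ q < -1) ∧ 3*acc + 2*h = 9))
So before the loop: (3*h > -18 → (∀q_2. ((3*h > -18 → (∀q_1. ((¬(3*h > -18)) ∧ (q_1 = -17 → 3*q_1 ≠ 3*val - 9) ∧ (q_1 ≥ 5 ∨ q_1 < -1) ∧ 3*acc + 2*h = 9))) ∧ ((¬(3*h > -18)) → ((q_2 = -17 → 3*q_2 ≠ 3*val - 9) ∧ (q_2 ≥ 5 ∨ q_2 < -1) ∧ 3*acc + 2*h = 9))))) ∧ ((¬(3*h > -18)) → ((q = -17 → 3*q ≠ 3*val - 9) ∧ (q ≥ 5 ∨ q < -1) ∧ 3*acc + 2*h = 9))
Answer: WP = (3*h > -18 → (∀q_2. ((3*h > -18 → (∀q_1. ((¬(3*h > -18)) ∧ (q_1 = -17 → 3*q_1 ≠ 3*val - 9) ∧ (q_1 ≥ 5 ∨ q_1 < -1) ∧ 3*acc + 2*h = 9))) ∧ ((¬(3*h > -18)) → ((q_2 = -17 → 3*q_2 ≠ 3*val - 9) ∧ (q_2 ≥ 5 ∨ q_2 < -1) ∧ 3*acc + 2*h = 9))))) ∧ ((¬(3*h > -18)) → ((q = -17 → 3*q ≠ 3*val - 9) ∧ (q ≥ 5 ∨ q < -1) ∧ 3*acc + 2*h = 9))
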